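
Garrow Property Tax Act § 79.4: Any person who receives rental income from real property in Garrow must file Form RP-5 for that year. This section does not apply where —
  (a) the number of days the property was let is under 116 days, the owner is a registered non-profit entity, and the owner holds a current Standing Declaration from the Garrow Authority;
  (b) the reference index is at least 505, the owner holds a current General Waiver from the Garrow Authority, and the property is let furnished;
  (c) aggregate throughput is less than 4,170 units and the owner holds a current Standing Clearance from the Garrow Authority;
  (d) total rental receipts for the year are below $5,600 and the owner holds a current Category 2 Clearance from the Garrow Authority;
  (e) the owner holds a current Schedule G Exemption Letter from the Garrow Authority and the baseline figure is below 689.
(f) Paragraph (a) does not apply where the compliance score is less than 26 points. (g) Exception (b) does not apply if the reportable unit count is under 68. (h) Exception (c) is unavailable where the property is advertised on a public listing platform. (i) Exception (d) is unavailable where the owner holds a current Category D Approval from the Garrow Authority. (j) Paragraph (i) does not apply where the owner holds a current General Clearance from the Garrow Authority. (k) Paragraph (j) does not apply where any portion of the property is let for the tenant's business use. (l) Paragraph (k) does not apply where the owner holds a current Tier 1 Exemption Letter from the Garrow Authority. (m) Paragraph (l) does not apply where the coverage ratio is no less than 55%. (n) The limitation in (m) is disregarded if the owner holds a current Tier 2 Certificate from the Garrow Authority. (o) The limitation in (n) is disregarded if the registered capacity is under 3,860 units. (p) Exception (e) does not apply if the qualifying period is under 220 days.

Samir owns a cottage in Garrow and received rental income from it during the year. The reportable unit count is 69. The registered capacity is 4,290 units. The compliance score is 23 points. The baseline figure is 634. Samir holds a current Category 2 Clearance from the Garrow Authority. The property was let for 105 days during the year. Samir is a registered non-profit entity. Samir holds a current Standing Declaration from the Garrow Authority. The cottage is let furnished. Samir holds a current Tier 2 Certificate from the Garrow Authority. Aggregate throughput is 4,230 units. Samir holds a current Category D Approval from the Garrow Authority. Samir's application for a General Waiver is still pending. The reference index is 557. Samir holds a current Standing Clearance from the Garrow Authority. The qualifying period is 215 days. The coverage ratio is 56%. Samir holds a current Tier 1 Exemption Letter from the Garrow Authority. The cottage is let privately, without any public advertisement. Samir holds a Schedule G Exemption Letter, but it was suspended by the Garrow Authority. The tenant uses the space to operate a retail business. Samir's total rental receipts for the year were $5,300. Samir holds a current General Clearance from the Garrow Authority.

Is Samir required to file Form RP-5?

No — exception (d) applies; Samir is not required to file Form RP-5.

Exception (a): the number of days the property was let is 105 days, under the 116 days limit; Samir is a registered non-profit; a current Standing Declaration is held — every condition holds. But applying paragraph (f): (f) operates against (a): the compliance score is 23 points, less than the 26 points limit. (a) is therefore removed.
Exception (b) requires that the owner holds a current General Waiver from the Garrow Authority; but there is no General Waiver in force, so (b) is unavailable.
Exception (c) requires that aggregate throughput is less than 4,170 units; but aggregate throughput is 4,230 units, not less than 4,170 units, so (c) is unavailable.
Exception (d): total rental receipts for the year are $5,300, below the $5,600 limit; a current Category 2 Clearance is held — every condition holds. As to paragraphs (i)–(o): (i) would limit (d) — a current Category D Approval is held — but (j) sets (i) aside: (j) operates — a current General Clearance is held. (k) would limit (j) — the space is let for business use — but (l) sets (k) aside: (l) operates against (k): a current Tier 1 Exemption Letter is held. (m) would limit (l) — the coverage ratio is 56%, meeting the 55% threshold — but (n) sets (m) aside: (n) operates — a current Tier 2 Certificate is held. (o) is not engaged (the registered capacity is 4,290 units, not under 3,860 units), so (n) stands. (d) remains available.
Exception (e) does not apply: the Schedule G Exemption Letter is not current.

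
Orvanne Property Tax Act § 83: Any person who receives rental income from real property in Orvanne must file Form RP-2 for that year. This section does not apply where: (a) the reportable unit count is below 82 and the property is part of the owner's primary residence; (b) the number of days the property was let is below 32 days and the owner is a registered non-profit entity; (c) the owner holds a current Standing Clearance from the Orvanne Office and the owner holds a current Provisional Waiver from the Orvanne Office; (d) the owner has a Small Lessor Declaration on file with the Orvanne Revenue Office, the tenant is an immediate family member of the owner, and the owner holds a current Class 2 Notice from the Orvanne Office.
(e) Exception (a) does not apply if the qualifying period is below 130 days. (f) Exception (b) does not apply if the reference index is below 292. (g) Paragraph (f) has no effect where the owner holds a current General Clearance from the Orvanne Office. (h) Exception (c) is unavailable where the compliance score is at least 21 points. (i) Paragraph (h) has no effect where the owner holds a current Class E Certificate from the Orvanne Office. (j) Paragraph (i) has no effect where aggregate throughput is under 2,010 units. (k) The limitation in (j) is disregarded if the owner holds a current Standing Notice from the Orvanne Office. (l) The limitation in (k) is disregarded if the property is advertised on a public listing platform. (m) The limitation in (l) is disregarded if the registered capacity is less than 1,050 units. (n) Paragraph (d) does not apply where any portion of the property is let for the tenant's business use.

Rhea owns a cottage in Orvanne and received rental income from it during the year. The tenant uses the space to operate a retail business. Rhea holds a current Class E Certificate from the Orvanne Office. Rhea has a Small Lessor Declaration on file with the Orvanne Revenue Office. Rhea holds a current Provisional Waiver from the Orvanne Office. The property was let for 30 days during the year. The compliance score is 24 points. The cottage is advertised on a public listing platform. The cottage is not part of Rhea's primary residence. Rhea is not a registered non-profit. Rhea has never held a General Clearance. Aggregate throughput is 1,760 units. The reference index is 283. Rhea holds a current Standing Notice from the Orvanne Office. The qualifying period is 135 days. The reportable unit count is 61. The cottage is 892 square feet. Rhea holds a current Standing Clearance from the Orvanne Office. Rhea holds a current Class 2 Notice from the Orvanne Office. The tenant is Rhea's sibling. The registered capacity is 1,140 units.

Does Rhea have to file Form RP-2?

Exception (a) does not apply: the cottage is not part of the primary residence.
Exception (b) requires that the owner is a registered non-profit entity; but Rhea is not a registered non-profit, so (b) is unavailable.
Exception (c): a current Standing Clearance is held; a current Provisional Waiver is held — every condition holds. But applying paragraphs (h)–(m): (h) operates against (c): the compliance score is 24 points, meeting the 21 points threshold. (i) would limit (h) — a current Class E Certificate is held — but (j) sets (i) aside: (j) operates against (i): aggregate throughput is 1,760 units, under the 2,010 units limit. (k) would limit (j) — a current Standing Notice is held — but (l) sets (k) aside: (l) applies — the property is publicly advertised. (m), which would lift (l), is not triggered — the registered capacity is 1,140 units, not less than 1,050 units. Exception (c) does not apply.
Exception (d)'s conditions are all satisfied: a Small Lessor Declaration is on file; the tenant is an immediate family member; a current Class 2 Notice is held. However, paragraph (n) must be considered: (n) operates against (d): the space is let for business use. So (d) is unavailable.
No exception displaces § 83.

Yes — Rhea must file Form RP-2.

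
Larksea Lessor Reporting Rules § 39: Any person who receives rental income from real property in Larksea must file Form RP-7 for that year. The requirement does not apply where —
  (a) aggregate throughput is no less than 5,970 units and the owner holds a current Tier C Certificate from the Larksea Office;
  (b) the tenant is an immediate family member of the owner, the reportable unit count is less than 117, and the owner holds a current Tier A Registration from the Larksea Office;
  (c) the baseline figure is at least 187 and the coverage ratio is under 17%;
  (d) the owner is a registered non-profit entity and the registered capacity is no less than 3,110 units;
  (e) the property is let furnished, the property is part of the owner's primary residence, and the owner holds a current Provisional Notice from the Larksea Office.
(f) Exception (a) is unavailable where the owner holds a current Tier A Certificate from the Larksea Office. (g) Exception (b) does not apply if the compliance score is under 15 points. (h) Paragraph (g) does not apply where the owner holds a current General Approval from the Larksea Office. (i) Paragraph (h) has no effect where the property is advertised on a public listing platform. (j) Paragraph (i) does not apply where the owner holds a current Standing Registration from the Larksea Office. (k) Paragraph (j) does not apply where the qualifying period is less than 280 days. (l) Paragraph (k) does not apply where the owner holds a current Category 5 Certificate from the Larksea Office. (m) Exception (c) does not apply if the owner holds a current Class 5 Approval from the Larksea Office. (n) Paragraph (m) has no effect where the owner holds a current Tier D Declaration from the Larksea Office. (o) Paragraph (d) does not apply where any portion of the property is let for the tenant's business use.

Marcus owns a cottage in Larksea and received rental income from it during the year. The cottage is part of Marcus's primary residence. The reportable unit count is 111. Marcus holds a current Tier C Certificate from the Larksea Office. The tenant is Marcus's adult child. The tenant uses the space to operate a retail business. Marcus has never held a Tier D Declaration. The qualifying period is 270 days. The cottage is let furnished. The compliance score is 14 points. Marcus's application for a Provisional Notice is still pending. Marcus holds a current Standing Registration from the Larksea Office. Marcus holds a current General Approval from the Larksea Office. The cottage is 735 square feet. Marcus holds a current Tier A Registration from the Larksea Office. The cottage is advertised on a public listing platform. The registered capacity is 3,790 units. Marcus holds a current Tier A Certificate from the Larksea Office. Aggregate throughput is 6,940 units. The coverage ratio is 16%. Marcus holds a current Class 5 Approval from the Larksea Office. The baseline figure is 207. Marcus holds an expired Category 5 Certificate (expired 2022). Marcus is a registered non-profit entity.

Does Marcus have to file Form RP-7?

Exception (a)'s conditions are all satisfied: aggregate throughput is 6,940 units, meeting the 5,970 units threshold; a current Tier C Certificate is held. Turning to paragraph (f): (f) is engaged — a current Tier A Certificate is held. So (a) is unavailable.
All of (b)'s requirements are met (the tenant is an immediate family member; the reportable unit count is 111, less than the 117 limit; a current Tier A Registration is held). But: (g) operates — the compliance score is 14 points, under the 15 points limit. (h) is triggered (a current General Approval is held), but is itself disapplied by (i): (i) operates — the property is publicly advertised. (j) operates (a current Standing Registration is held), but yields to (k): (k) operates against (j): the qualifying period is 270 days, less than the 280 days limit. (l), which would lift (k), is inapplicable — the Category 5 Certificate is not current. So (b) is unavailable.
Exception (c) is satisfied on its face — the baseline figure is 207, meeting the 187 threshold; the coverage ratio is 16%, under the 17% limit. Turning to paragraphs (m)–(n): (m) operates against (c): a current Class 5 Approval is held. (n) is not engaged (there is no Tier D Declaration in force), so (m) stands. Exception (c) does not apply.
Exception (d): Marcus is a registered non-profit; the registered capacity is 3,790 units, meeting the 3,110 units threshold — every condition holds. However, paragraph (o) must be considered: (o) operates against (d): the space is let for business use. So (d) is unavailable.
Exception (e) does not apply: there is no Provisional Notice in force.
No exception displaces § 39.

Yes — Marcus must file Form RP-7.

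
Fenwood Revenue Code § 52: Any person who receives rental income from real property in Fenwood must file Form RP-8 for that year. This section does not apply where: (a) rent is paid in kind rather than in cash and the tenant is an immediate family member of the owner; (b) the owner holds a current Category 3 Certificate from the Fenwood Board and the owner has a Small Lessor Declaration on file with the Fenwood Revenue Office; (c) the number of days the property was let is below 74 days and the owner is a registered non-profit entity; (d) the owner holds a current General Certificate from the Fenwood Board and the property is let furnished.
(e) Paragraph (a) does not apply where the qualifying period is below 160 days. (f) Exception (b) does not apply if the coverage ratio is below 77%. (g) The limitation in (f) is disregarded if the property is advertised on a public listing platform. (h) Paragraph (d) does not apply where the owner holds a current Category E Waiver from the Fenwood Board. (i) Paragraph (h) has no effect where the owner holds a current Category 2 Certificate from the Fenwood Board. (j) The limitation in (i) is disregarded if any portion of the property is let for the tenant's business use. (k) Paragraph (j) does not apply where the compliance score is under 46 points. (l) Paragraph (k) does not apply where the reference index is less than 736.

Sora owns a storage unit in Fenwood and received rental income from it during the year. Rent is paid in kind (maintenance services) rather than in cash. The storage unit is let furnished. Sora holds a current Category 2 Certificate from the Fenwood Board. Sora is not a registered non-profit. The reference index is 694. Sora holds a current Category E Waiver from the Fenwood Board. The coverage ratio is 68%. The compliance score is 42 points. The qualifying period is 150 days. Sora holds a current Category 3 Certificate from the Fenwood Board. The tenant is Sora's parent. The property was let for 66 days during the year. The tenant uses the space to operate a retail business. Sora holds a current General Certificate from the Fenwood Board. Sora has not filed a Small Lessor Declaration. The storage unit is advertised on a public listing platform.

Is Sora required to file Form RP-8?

Exception (a): rent is paid in kind; the tenant is an immediate family member — every condition holds. But applying paragraph (e): (e) operates — the qualifying period is 150 days, below the 160 days limit. So (a) is unavailable.
Exception (b) requires that the owner has a Small Lessor Declaration on file with the Fenwood Revenue Office; but no Small Lessor Declaration is on file, so (b) is unavailable.
Exception (c) does not apply: Sora is not a registered non-profit.
All of (d)'s requirements are met (a current General Certificate is held; the property is let furnished). But applying paragraphs (h)–(l): (h) is engaged — a current Category E Waiver is held. (i) would limit (h) — a current Category 2 Certificate is held — but (j) sets (i) aside: (j) operates against (i): the space is let for business use. (k) is engaged (the compliance score is 42 points, under the 46 points limit), but is set aside by (l): (l) is triggered — the reference index is 694, less than the 736 limit. So (d) is unavailable.
No exception is made out. Sora falls within the general rule.

Yes — Sora must file Form RP-8.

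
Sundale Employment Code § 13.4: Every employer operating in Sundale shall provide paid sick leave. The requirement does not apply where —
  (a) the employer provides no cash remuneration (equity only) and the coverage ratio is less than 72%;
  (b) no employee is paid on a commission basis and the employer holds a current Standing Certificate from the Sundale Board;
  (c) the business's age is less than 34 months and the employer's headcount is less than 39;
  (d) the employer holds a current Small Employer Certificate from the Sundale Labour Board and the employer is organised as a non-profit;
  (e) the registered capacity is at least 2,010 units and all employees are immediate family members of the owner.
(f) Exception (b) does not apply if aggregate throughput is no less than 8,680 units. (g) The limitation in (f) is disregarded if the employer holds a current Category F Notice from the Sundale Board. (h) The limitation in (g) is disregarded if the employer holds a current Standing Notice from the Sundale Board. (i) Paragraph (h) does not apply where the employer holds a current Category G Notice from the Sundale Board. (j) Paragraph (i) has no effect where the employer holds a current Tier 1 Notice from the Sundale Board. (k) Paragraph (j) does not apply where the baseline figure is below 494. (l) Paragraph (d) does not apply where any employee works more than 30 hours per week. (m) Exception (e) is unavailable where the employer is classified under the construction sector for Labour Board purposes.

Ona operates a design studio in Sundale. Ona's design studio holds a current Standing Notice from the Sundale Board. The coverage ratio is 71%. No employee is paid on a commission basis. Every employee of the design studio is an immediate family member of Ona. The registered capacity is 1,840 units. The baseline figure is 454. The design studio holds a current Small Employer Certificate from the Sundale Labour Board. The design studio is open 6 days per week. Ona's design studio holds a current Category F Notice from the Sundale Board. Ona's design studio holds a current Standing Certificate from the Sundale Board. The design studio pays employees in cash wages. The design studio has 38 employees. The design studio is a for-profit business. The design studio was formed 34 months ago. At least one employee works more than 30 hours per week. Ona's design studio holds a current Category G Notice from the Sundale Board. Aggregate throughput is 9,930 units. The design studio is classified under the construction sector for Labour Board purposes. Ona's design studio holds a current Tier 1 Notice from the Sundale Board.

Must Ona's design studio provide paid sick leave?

No — exception (b) applies; Ona's design studio is not required to provide paid sick leave.

Exception (a) fails — employees are paid cash wages.
Exception (b)'s conditions are all satisfied: no employee is paid on commission; a current Standing Certificate is held. Considering the limiting provisions: (f) would limit (b) — aggregate throughput is 9,930 units, meeting the 8,680 units threshold — but (g) sets (f) aside: (g) operates against (f): a current Category F Notice is held. (h) applies (a current Standing Notice is held), but is displaced by (i): (i) operates against (h): a current Category G Notice is held. (j) is triggered (a current Tier 1 Notice is held), but is displaced by (k): (k) operates against (j): the baseline figure is 454, below the 494 limit. So (b) applies.
Exception (c) does not apply: the business's age is 34 months, not less than 34 months.
Exception (d) fails — the employer is for-profit.
Exception (e) requires that the registered capacity is at least 2,010 units; but the registered capacity is 1,840 units, short of 2,010 units, so (e) is unavailable.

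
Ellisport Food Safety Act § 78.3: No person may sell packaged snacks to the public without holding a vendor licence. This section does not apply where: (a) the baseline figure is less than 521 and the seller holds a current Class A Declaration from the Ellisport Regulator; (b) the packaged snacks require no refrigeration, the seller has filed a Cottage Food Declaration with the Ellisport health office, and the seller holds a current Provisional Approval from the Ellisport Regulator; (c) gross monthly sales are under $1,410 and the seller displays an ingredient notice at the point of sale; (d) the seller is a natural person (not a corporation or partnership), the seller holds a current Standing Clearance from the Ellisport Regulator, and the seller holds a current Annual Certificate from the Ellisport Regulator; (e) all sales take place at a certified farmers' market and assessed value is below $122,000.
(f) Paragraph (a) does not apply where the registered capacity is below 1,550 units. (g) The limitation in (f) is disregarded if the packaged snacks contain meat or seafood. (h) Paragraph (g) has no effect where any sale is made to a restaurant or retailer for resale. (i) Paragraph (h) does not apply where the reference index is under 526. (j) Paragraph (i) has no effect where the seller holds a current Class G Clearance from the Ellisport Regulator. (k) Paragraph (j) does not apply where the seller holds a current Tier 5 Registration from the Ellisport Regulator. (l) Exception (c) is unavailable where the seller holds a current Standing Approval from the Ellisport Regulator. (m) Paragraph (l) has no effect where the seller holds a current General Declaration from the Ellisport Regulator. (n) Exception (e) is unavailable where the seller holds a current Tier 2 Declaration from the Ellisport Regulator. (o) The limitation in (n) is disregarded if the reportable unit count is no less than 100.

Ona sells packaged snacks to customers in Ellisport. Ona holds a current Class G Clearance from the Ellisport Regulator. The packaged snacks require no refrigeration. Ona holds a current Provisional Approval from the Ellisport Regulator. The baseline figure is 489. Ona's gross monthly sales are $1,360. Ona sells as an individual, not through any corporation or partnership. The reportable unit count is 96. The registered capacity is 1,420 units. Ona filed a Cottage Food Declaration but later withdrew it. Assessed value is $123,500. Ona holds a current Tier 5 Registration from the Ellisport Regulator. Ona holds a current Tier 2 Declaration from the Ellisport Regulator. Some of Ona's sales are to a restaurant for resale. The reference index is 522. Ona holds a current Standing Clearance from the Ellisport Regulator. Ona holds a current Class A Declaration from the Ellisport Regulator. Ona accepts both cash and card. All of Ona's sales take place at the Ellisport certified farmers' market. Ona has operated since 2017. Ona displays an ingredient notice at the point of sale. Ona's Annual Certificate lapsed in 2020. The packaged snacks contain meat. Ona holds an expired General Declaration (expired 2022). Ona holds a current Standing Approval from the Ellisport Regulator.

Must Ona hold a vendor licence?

Exception (a): the baseline figure is 489, less than the 521 limit; a current Class A Declaration is held — every condition holds. Considering the limiting provisions: (f) operates (the registered capacity is 1,420 units, below the 1,550 units limit), but is displaced by (g): (g) operates against (f): the packaged snacks contain meat. (h) operates (some sales are to a restaurant for resale), but is itself disapplied by (i): (i) operates against (h): the reference index is 522, under the 526 limit. (j) is triggered (a current Class G Clearance is held), but is set aside by (k): (k) is triggered — a current Tier 5 Registration is held. So (a) applies.
Exception (b) fails — the Cottage Food Declaration was withdrawn.
Exception (c)'s conditions are all satisfied: gross monthly sales are $1,360, under the $1,410 limit; an ingredient notice is displayed. But: (l) operates against (c): a current Standing Approval is held. (m), which would lift (l), does not operate here — the General Declaration is not current. (c) is therefore removed.
Exception (d) requires that the seller holds a current Annual Certificate from the Ellisport Regulator; but the Annual Certificate is not current, so (d) is unavailable.
Exception (e) does not apply: assessed value is $123,500, not below $122,000.

No — exception (a) applies; Ona is not required to hold a vendor licence.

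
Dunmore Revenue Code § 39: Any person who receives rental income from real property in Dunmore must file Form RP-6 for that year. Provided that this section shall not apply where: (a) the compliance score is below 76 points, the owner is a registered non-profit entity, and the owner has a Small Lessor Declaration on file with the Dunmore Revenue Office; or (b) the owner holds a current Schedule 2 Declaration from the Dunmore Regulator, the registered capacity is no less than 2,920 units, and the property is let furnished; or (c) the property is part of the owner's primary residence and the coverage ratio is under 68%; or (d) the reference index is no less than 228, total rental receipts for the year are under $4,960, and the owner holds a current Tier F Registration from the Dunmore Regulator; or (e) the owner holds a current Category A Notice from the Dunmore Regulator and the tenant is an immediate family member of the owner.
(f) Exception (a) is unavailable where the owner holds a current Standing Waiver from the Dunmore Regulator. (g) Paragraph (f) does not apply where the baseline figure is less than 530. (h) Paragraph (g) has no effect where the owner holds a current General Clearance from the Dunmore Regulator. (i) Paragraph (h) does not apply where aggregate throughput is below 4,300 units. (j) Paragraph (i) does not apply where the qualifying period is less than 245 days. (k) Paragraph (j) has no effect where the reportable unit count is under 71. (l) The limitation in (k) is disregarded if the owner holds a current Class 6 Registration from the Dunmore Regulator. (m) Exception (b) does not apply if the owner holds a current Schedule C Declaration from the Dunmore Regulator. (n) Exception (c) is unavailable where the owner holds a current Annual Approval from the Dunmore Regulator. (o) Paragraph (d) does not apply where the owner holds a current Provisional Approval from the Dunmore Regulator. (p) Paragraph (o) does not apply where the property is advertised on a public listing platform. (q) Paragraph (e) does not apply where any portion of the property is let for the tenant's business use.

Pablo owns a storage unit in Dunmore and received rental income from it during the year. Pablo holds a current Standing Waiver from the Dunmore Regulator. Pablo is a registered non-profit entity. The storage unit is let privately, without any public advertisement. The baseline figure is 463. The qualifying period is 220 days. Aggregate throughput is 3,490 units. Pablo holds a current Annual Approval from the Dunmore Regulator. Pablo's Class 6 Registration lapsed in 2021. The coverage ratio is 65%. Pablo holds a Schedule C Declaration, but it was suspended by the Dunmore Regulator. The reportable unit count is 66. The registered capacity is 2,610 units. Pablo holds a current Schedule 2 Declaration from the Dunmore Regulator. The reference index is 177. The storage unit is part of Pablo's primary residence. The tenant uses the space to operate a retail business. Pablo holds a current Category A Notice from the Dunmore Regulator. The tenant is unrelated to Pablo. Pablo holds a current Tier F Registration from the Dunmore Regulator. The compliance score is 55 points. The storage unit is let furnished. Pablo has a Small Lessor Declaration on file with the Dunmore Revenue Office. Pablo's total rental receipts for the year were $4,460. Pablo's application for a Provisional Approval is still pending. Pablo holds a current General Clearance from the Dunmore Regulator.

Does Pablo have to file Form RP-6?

Exception (a): the compliance score is 55 points, below the 76 points limit; Pablo is a registered non-profit; a Small Lessor Declaration is on file — every condition holds. As to paragraphs (f)–(l): (f) would limit (a) — a current Standing Waiver is held — but (g) sets (f) aside: (g) operates — the baseline figure is 463, less than the 530 limit. (h) is triggered (a current General Clearance is held), but is itself disapplied by (i): (i) is engaged — aggregate throughput is 3,490 units, below the 4,300 units limit. (j) applies (the qualifying period is 220 days, less than the 245 days limit), but is displaced by (k): (k) is engaged — the reportable unit count is 66, under the 71 limit. (l) is not triggered (no current Class 6 Registration is held), so (k) stands. So (a) applies.
Exception (b) does not apply: the registered capacity is 2,610 units, short of 2,920 units.
Exception (c): the storage unit is part of the primary residence; the coverage ratio is 65%, under the 68% limit — every condition holds. But applying paragraph (n): (n) is triggered — a current Annual Approval is held. (c) is therefore removed.
Exception (d) does not apply: the reference index is 177, short of 228.
Exception (e) fails — the tenant is unrelated to the owner.

No — exception (a) applies; Pablo is not required to file Form RP-6.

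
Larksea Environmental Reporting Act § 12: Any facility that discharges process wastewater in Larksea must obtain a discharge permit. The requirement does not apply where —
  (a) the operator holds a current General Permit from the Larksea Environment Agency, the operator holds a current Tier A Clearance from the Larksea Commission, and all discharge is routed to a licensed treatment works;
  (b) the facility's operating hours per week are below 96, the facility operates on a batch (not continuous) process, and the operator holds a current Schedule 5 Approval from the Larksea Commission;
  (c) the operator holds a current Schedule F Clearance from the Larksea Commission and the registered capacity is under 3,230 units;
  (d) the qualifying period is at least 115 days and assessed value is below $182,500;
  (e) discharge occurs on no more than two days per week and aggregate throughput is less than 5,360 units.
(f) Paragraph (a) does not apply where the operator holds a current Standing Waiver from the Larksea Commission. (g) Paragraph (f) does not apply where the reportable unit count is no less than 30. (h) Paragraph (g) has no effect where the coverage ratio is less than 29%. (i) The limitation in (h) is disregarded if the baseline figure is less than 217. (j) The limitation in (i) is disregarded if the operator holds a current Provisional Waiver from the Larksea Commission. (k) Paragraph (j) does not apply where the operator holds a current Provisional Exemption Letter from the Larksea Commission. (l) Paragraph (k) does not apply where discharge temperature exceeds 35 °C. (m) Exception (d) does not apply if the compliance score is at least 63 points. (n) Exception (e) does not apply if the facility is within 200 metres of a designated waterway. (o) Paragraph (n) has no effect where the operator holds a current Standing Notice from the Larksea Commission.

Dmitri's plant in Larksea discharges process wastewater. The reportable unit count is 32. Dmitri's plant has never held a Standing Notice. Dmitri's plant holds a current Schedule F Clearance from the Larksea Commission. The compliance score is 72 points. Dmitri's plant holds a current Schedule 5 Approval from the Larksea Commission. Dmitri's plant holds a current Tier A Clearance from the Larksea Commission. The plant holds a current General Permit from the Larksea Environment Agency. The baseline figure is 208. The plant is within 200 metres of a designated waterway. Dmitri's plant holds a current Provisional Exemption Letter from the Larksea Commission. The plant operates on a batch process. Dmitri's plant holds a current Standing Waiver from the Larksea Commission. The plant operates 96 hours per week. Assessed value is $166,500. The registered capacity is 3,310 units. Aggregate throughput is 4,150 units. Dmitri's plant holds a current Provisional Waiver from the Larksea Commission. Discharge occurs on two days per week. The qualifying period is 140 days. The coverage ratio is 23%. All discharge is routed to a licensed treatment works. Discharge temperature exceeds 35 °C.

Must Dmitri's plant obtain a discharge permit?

Exception (a)'s conditions are all satisfied: a current General Permit is held; a current Tier A Clearance is held; discharge is routed to a licensed treatment works. Turning to paragraphs (f)–(l): (f) is triggered — a current Standing Waiver is held. (g) would limit (f) — the reportable unit count is 32, meeting the 30 threshold — but (h) sets (g) aside: (h) operates against (g): the coverage ratio is 23%, less than the 29% limit. (i) would limit (h) — the baseline figure is 208, less than the 217 limit — but (j) sets (i) aside: (j) operates against (i): a current Provisional Waiver is held. (k) would limit (j) — a current Provisional Exemption Letter is held — but (l) sets (k) aside: (l) operates against (k): discharge temperature exceeds 35 °C. (a) is therefore removed.
Exception (b) fails — the facility's operating hours per week are 96, not below 96.
Exception (c) fails — the registered capacity is 3,310 units, not under 3,230 units.
Exception (d) is satisfied on its face — the qualifying period is 140 days, meeting the 115 days threshold; assessed value is $166,500, below the $182,500 limit. But: (m) operates against (d): the compliance score is 72 points, meeting the 63 points threshold. Exception (d) does not apply.
All of (e)'s requirements are met (discharge occurs on no more than two days per week; aggregate throughput is 4,150 units, less than the 5,360 units limit). But applying paragraphs (n)–(o): (n) operates against (e): the plant is within 200 m of a designated waterway. (o), which would lift (n), does not operate here — there is no Standing Notice in force. Exception (e) does not apply.
Every exception is unavailable, so the rule governs.

Yes — Dmitri's plant must obtain a discharge permit.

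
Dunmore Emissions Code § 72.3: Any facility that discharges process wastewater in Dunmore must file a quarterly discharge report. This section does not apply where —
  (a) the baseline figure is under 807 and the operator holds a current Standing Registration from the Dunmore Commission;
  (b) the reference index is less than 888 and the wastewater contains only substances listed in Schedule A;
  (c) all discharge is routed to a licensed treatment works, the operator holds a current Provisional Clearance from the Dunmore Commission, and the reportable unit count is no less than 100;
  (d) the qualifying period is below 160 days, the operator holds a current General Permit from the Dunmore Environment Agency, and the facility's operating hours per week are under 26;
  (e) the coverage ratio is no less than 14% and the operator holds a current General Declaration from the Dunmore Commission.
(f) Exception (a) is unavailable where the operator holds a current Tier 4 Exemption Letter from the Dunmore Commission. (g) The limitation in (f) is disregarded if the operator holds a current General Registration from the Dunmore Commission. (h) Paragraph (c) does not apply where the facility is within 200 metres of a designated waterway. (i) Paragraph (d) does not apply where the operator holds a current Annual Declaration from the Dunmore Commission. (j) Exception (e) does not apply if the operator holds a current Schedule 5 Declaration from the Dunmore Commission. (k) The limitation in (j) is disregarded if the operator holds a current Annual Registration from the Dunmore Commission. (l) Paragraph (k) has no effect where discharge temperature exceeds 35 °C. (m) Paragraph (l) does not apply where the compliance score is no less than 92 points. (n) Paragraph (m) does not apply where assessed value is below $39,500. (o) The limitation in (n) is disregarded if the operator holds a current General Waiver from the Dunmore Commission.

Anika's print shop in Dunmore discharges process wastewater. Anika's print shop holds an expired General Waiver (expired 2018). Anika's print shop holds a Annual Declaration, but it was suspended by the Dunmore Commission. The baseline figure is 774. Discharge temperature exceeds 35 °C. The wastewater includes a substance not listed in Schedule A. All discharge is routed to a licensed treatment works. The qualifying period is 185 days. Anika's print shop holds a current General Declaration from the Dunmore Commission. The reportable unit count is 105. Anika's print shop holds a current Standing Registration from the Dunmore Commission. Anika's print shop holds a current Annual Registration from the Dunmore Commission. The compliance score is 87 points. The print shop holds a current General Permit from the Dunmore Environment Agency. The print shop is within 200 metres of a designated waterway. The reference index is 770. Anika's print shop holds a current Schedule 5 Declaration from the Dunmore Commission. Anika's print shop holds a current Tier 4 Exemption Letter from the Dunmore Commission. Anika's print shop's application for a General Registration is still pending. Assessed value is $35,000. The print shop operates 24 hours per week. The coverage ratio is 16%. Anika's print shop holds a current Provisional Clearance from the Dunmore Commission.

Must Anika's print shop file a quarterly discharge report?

Exception (a): the baseline figure is 774, under the 807 limit; a current Standing Registration is held — every condition holds. Turning to paragraphs (f)–(g): (f) operates — a current Tier 4 Exemption Letter is held. (g) does not operate here (there is no General Registration in force), so (f) stands. So (a) is unavailable.
Exception (b) requires that the wastewater contains only substances listed in Schedule A; but the wastewater includes a non-Schedule-A substance, so (b) is unavailable.
Exception (c) is satisfied on its face — discharge is routed to a licensed treatment works; a current Provisional Clearance is held; the reportable unit count is 105, meeting the 100 threshold. Turning to paragraph (h): (h) operates against (c): the print shop is within 200 m of a designated waterway. (c) is therefore removed.
Exception (d) does not apply: the qualifying period is 185 days, not below 160 days.
Exception (e)'s conditions are all satisfied: the coverage ratio is 16%, meeting the 14% threshold; a current General Declaration is held. Turning to paragraphs (j)–(o): (j) operates against (e): a current Schedule 5 Declaration is held. (k) is triggered (a current Annual Registration is held), but is overridden by (l): (l) is triggered — discharge temperature exceeds 35 °C. (m) is inapplicable (the compliance score is 87 points, short of 92 points), so (l) stands. So (e) is unavailable.
No exception displaces § 72.3.

Yes — Anika's print shop must file a quarterly discharge report.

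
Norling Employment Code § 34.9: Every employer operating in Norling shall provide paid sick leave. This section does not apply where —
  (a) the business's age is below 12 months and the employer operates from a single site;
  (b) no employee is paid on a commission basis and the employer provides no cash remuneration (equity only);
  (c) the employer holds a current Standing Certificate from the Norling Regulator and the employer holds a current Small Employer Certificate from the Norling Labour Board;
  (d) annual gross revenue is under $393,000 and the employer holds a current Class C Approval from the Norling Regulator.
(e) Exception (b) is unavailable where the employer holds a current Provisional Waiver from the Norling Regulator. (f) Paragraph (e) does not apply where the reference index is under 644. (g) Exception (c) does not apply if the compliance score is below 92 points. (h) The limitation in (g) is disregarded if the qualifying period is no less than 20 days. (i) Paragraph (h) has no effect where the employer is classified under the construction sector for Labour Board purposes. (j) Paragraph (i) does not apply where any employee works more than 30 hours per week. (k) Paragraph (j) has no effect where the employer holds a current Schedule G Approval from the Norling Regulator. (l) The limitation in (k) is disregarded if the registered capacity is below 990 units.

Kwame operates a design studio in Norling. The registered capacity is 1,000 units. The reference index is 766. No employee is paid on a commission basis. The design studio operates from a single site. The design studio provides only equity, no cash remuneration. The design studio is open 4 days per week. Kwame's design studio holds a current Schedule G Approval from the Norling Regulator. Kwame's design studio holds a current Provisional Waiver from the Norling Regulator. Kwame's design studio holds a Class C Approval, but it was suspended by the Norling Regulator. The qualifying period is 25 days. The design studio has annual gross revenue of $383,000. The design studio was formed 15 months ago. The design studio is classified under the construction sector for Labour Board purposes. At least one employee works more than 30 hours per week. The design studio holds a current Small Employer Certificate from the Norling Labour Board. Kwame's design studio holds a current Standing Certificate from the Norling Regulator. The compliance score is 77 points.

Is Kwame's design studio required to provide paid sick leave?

Exception (a) fails — the business's age is 15 months, not below 12 months.
All of (b)'s requirements are met (no employee is paid on commission; remuneration is equity-only). But: (e) operates against (b): a current Provisional Waiver is held. (f), which would lift (e), is not triggered — the reference index is 766, not under 644. So (b) is unavailable.
Exception (c)'s conditions are all satisfied: a current Standing Certificate is held; a current Small Employer Certificate is held. Turning to paragraphs (g)–(l): (g) is triggered — the compliance score is 77 points, below the 92 points limit. (h) is triggered (the qualifying period is 25 days, meeting the 20 days threshold), but is itself disapplied by (i): (i) applies — the design studio is classified under the construction sector. (j) is engaged (at least one employee exceeds 30 hours/week), but is set aside by (k): (k) operates against (j): a current Schedule G Approval is held. (l), which would lift (k), is inapplicable — the registered capacity is 1,000 units, not below 990 units. (c) is therefore removed.
Exception (d) does not apply: the Class C Approval is not current.
Every exception is unavailable, so the rule governs.

Yes — Kwame's design studio must provide paid sick leave.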